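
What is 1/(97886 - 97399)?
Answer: 1/487 ≈ 0.0020534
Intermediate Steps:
1/(97886 - 97399) = 1/487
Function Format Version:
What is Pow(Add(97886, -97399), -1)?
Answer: Rational(1, 487) ≈ 0.0020534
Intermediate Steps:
Pow(Add(97886, -97399), -1) = Pow(487, -1) = Rational(1, 487)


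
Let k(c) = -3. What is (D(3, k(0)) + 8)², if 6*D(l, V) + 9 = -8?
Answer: 961/36 ≈ 26.694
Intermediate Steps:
D(l, V) = -17/6 (D(l, V) = -3/2 + (⅙)*(-8) = -3/2 - 4/3 = -17/6)
(D(3, k(0)) + 8)² = (-17/6 + 8)² = (31/6)² = 961/36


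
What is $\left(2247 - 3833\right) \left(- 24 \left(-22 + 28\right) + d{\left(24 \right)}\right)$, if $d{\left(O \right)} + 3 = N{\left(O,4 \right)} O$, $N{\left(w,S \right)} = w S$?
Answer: $-3421002$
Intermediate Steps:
$N{\left(w,S \right)} = S w$
$d{\left(O \right)} = -3 + 4 O^{2}$ ($d{\left(O \right)} = -3 + 4 O O = -3 + 4 O^{2}$)
$\left(2247 - 3833\right) \left(- 24 \left(-22 + 28\right) + d{\left(24 \right)}\right) = \left(2247 - 3833\right) \left(- 24 \left(-22 + 28\right) - \left(3 - 4 \cdot 24^{2}\right)\right) = - 1586 \left(\left(-24\right) 6 + \left(-3 + 4 \cdot 576\right)\right) = - 1586 \left(-144 + \left(-3 + 2304\right)\right) = - 1586 \left(-144 + 2301\right) = \left(-1586\right) 2157 = -3421002$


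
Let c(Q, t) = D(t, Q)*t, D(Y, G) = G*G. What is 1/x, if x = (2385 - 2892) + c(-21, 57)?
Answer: 1/24630 ≈ 4.0601e-5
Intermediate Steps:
D(Y, G) = G²
c(Q, t) = t*Q² (c(Q, t) = Q²*t = t*Q²)
x = 24630 (x = (2385 - 2892) + 57*(-21)² = -507 + 57*441 = -507 + 25137 = 24630)
1/x = 1/24630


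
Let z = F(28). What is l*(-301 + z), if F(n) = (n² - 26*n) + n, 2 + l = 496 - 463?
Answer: -6727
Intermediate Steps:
l = 31 (l = -2 + (496 - 463) = -2 + 33 = 31)
F(n) = n² - 25*n
z = 84 (z = 28*(-25 + 28) = 28*3 = 84)
l*(-301 + z) = 31*(-301 + 84) = 31*(-217) = -6727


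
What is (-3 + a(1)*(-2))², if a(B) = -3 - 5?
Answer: 169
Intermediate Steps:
a(B) = -8
(-3 + a(1)*(-2))² = (-3 - 8*(-2))² = (-3 + 16)² = 13² = 169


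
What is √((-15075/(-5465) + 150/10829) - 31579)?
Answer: I*√90277847629957234/1690871 ≈ 177.7*I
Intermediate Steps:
√((-15075/(-5465) + 150/10829) - 31579) = √((-15075*(-1/5465) + 150*(1/10829)) - 31579) = √((3015/1093 + 150/10829) - 31579) = √(32813385/11836097 - 31579) = √(-373739293778/11836097) = I*√90277847629957234/1690871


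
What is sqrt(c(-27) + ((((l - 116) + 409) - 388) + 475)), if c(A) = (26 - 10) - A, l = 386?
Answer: sqrt(809) ≈ 28.443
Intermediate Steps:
c(A) = 16 - A
sqrt(c(-27) + ((((l - 116) + 409) - 388) + 475)) = sqrt((16 - 1*(-27)) + ((((386 - 116) + 409) - 388) + 475)) = sqrt((16 + 27) + (((270 + 409) - 388) + 475)) = sqrt(43 + ((679 - 388) + 475)) = sqrt(43 + (291 + 475)) = sqrt(43 + 766) = sqrt(809)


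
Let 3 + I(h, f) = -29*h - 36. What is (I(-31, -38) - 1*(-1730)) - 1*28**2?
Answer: 1806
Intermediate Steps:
I(h, f) = -39 - 29*h (I(h, f) = -3 + (-29*h - 36) = -3 + (-36 - 29*h) = -39 - 29*h)
(I(-31, -38) - 1*(-1730)) - 1*28**2 = ((-39 - 29*(-31)) - 1*(-1730)) - 1*28**2 = ((-39 + 899) + 1730) - 1*784 = (860 + 1730) - 784 = 2590 - 784 = 1806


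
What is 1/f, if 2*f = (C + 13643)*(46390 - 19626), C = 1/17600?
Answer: 8800/1606621515491 ≈ 5.4773e-9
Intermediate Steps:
C = 1/17600 ≈ 5.6818e-5
f = 1606621515491/8800 (f = ((1/17600 + 13643)*(46390 - 19626))/2 = ((240116801/17600)*26764)/2 = (½)*(1606621515491/4400) = 1606621515491/8800 ≈ 1.8257e+8)
1/f = 1/(1606621515491/8800) = 8800/1606621515491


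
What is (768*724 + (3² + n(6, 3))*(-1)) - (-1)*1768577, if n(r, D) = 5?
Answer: 2324595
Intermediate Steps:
(768*724 + (3² + n(6, 3))*(-1)) - (-1)*1768577 = (768*724 + (3² + 5)*(-1)) - (-1)*1768577 = (556032 + (9 + 5)*(-1)) - 1*(-1768577) = (556032 + 14*(-1)) + 1768577 = (556032 - 14) + 1768577 = 556018 + 1768577 = 2324595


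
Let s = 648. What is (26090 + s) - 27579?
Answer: -841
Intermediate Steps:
(26090 + s) - 27579 = (26090 + 648) - 27579 = 26738 - 27579 = -841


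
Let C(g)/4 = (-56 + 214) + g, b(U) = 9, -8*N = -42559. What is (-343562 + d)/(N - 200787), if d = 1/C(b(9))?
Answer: 458998830/261144079 ≈ 1.7576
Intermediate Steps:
N = 42559/8 (N = -⅛*(-42559) = 42559/8 ≈ 5319.9)
C(g) = 632 + 4*g (C(g) = 4*((-56 + 214) + g) = 4*(158 + g) = 632 + 4*g)
d = 1/668 (d = 1/(632 + 4*9) = 1/(632 + 36) = 1/668 ≈ 0.0014970)
(-343562 + d)/(N - 200787) = (-343562 + 1/668)/(42559/8 - 200787) = -229499415/(668*(-1563737/8)) = -229499415/668*(-8/1563737) = 458998830/261144079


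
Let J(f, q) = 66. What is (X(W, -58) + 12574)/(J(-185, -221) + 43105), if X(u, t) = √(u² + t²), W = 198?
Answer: 12574/43171 + 2*√10642/43171 ≈ 0.29604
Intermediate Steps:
X(u, t) = √(t² + u²)
(X(W, -58) + 12574)/(J(-185, -221) + 43105) = (√((-58)² + 198²) + 12574)/(66 + 43105) = (√(3364 + 39204) + 12574)/43171 = (√42568 + 12574)*(1/43171) = (2*√10642 + 12574)*(1/43171) = (12574 + 2*√10642)*(1/43171) = 12574/43171 + 2*√10642/43171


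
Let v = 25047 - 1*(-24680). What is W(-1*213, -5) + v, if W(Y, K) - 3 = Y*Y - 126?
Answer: 94973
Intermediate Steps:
W(Y, K) = -123 + Y² (W(Y, K) = 3 + (Y*Y - 126) = 3 + (Y² - 126) = 3 + (-126 + Y²) = -123 + Y²)
v = 49727 (v = 25047 + 24680 = 49727)
W(-1*213, -5) + v = (-123 + (-1*213)²) + 49727 = (-123 + (-213)²) + 49727 = (-123 + 45369) + 49727 = 45246 + 49727 = 94973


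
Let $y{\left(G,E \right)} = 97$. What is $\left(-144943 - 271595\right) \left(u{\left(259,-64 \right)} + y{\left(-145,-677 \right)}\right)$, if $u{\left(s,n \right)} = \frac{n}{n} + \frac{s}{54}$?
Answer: $- \frac{128455691}{3} \approx -4.2819 \cdot 10^{7}$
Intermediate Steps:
$u{\left(s,n \right)} = 1 + \frac{s}{54}$ ($u{\left(s,n \right)} = 1 + s \frac{1}{54} = 1 + \frac{s}{54}$)
$\left(-144943 - 271595\right) \left(u{\left(259,-64 \right)} + y{\left(-145,-677 \right)}\right) = \left(-144943 - 271595\right) \left(\left(1 + \frac{1}{54} \cdot 259\right) + 97\right) = - 416538 \left(\left(1 + \frac{259}{54}\right) + 97\right) = - 416538 \left(\frac{313}{54} + 97\right) = \left(-416538\right) \frac{5551}{54} = - \frac{128455691}{3}$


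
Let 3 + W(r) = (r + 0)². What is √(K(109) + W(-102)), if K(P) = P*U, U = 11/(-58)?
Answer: √34919422/58 ≈ 101.88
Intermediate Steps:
U = -11/58 (U = 11*(-1/58) = -11/58 ≈ -0.18966)
W(r) = -3 + r² (W(r) = -3 + (r + 0)² = -3 + r²)
K(P) = -11*P/58 (K(P) = P*(-11/58) = -11*P/58)
√(K(109) + W(-102)) = √(-11/58*109 + (-3 + (-102)²)) = √(-1199/58 + (-3 + 10404)) = √(-1199/58 + 10401) = √(602059/58) = √34919422/58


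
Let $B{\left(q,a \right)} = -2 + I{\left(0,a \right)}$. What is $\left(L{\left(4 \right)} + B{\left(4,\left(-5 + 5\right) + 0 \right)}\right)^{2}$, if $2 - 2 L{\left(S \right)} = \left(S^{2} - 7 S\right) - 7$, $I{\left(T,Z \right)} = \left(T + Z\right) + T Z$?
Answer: $\frac{289}{4} \approx 72.25$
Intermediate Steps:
$I{\left(T,Z \right)} = T + Z + T Z$
$L{\left(S \right)} = \frac{9}{2} - \frac{S^{2}}{2} + \frac{7 S}{2}$ ($L{\left(S \right)} = 1 - \frac{\left(S^{2} - 7 S\right) - 7}{2} = 1 - \frac{-7 + S^{2} - 7 S}{2} = 1 + \left(\frac{7}{2} - \frac{S^{2}}{2} + \frac{7 S}{2}\right) = \frac{9}{2} - \frac{S^{2}}{2} + \frac{7 S}{2}$)
$B{\left(q,a \right)} = -2 + a$ ($B{\left(q,a \right)} = -2 + \left(0 + a + 0 a\right) = -2 + \left(0 + a + 0\right) = -2 + a$)
$\left(L{\left(4 \right)} + B{\left(4,\left(-5 + 5\right) + 0 \right)}\right)^{2} = \left(\left(\frac{9}{2} - \frac{4^{2}}{2} + \frac{7}{2} \cdot 4\right) + \left(-2 + \left(\left(-5 + 5\right) + 0\right)\right)\right)^{2} = \left(\left(\frac{9}{2} - 8 + 14\right) + \left(-2 + \left(0 + 0\right)\right)\right)^{2} = \left(\left(\frac{9}{2} - 8 + 14\right) + \left(-2 + 0\right)\right)^{2} = \left(\frac{21}{2} - 2\right)^{2} = \left(\frac{17}{2}\right)^{2} = \frac{289}{4}$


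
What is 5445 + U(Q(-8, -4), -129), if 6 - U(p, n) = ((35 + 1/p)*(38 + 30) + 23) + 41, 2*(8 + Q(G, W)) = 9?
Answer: 21185/7 ≈ 3026.4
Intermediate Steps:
Q(G, W) = -7/2 (Q(G, W) = -8 + (½)*9 = -8 + 9/2 = -7/2)
U(p, n) = -2438 - 68/p (U(p, n) = 6 - (((35 + 1/p)*(38 + 30) + 23) + 41) = 6 - (((35 + 1/p)*68 + 23) + 41) = 6 - (((2380 + 68/p) + 23) + 41) = 6 - ((2403 + 68/p) + 41) = 6 - (2444 + 68/p) = 6 + (-2444 - 68/p) = -2438 - 68/p)
5445 + U(Q(-8, -4), -129) = 5445 + (-2438 - 68/(-7/2)) = 5445 + (-2438 - 68*(-2/7)) = 5445 + (-2438 + 136/7) = 5445 - 16930/7 = 21185/7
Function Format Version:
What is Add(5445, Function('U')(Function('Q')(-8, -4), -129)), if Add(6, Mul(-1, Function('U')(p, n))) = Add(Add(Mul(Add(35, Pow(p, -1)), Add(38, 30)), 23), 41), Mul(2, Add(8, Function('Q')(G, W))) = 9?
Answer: Rational(21185, 7) ≈ 3026.4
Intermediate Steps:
Function('Q')(G, W) = Rational(-7, 2) (Function('Q')(G, W) = Add(-8, Mul(Rational(1, 2), 9)) = Add(-8, Rational(9, 2)) = Rational(-7, 2))
Function('U')(p, n) = Add(-2438, Mul(-68, Pow(p, -1))) (Function('U')(p, n) = Add(6, Mul(-1, Add(Add(Mul(Add(35, Pow(p, -1)), Add(38, 30)), 23), 41))) = Add(6, Mul(-1, Add(Add(Mul(Add(35, Pow(p, -1)), 68), 23), 41))) = Add(6, Mul(-1, Add(Add(Add(2380, Mul(68, Pow(p, -1))), 23), 41))) = Add(6, Mul(-1, Add(Add(2403, Mul(68, Pow(p, -1))), 41))) = Add(6, Mul(-1, Add(2444, Mul(68, Pow(p, -1))))) = Add(6, Add(-2444, Mul(-68, Pow(p, -1)))) = Add(-2438, Mul(-68, Pow(p, -1))))
Add(5445, Function('U')(Function('Q')(-8, -4), -129)) = Add(5445, Add(-2438, Mul(-68, Pow(Rational(-7, 2), -1)))) = Add(5445, Add(-2438, Mul(-68, Rational(-2, 7)))) = Add(5445, Add(-2438, Rational(136, 7))) = Add(5445, Rational(-16930, 7)) = Rational(21185, 7)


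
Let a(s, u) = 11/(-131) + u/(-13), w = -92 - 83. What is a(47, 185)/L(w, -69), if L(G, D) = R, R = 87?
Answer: -8126/49387 ≈ -0.16454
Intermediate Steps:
w = -175
L(G, D) = 87
a(s, u) = -11/131 - u/13 (a(s, u) = 11*(-1/131) + u*(-1/13) = -11/131 - u/13)
a(47, 185)/L(w, -69) = (-11/131 - 1/13*185)/87 = (-11/131 - 185/13)*(1/87) = -24378/1703*1/87 = -8126/49387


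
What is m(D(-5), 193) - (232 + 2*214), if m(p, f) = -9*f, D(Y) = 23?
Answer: -2397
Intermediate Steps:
m(D(-5), 193) - (232 + 2*214) = -9*193 - (232 + 2*214) = -1737 - (232 + 428) = -1737 - 1*660 = -1737 - 660 = -2397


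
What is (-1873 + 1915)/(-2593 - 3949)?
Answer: -21/3271 ≈ -0.0064201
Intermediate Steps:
(-1873 + 1915)/(-2593 - 3949) = 42/(-6542) = 42*(-1/6542) = -21/3271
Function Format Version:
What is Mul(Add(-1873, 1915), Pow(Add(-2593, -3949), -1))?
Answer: Rational(-21, 3271) ≈ -0.0064201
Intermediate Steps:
Mul(Add(-1873, 1915), Pow(Add(-2593, -3949), -1)) = Mul(42, Pow(-6542, -1)) = Mul(42, Rational(-1, 6542)) = Rational(-21, 3271)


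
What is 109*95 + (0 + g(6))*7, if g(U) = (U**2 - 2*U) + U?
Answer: 10565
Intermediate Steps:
g(U) = U**2 - U
109*95 + (0 + g(6))*7 = 109*95 + (0 + 6*(-1 + 6))*7 = 10355 + (0 + 6*5)*7 = 10355 + (0 + 30)*7 = 10355 + 30*7 = 10355 + 210 = 10565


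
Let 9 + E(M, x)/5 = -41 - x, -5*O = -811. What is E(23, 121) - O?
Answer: -5086/5 ≈ -1017.2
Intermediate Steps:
O = 811/5 (O = -⅕*(-811) = 811/5 ≈ 162.20)
E(M, x) = -250 - 5*x (E(M, x) = -45 + 5*(-41 - x) = -45 + (-205 - 5*x) = -250 - 5*x)
E(23, 121) - O = (-250 - 5*121) - 1*811/5 = (-250 - 605) - 811/5 = -855 - 811/5 = -5086/5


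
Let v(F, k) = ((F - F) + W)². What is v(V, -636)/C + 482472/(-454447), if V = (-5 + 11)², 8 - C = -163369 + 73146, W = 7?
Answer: -43511663129/41005207257 ≈ -1.0611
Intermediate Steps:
C = 90231 (C = 8 - (-163369 + 73146) = 8 - 1*(-90223) = 8 + 90223 = 90231)
V = 36 (V = 6² = 36)
v(F, k) = 49 (v(F, k) = ((F - F) + 7)² = (0 + 7)² = 7² = 49)
v(V, -636)/C + 482472/(-454447) = 49/90231 + 482472/(-454447) = 49*(1/90231) + 482472*(-1/454447) = 49/90231 - 482472/454447 = -43511663129/41005207257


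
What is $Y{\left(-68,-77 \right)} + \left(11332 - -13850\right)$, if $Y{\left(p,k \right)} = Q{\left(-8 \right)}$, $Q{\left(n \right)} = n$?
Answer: $25174$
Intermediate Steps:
$Y{\left(p,k \right)} = -8$
$Y{\left(-68,-77 \right)} + \left(11332 - -13850\right) = -8 + \left(11332 - -13850\right) = -8 + \left(11332 + 13850\right) = -8 + 25182 = 25174$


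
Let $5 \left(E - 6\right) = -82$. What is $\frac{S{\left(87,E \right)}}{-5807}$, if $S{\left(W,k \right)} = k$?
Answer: $\frac{52}{29035} \approx 0.0017909$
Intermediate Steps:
$E = - \frac{52}{5}$ ($E = 6 + \frac{1}{5} \left(-82\right) = 6 - \frac{82}{5} = - \frac{52}{5} \approx -10.4$)
$\frac{S{\left(87,E \right)}}{-5807} = - \frac{52}{5 \left(-5807\right)} = \left(- \frac{52}{5}\right) \left(- \frac{1}{5807}\right) = \frac{52}{29035}$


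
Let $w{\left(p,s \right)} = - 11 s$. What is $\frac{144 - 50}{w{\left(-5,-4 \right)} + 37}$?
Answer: $\frac{94}{81} \approx 1.1605$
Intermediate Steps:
$\frac{144 - 50}{w{\left(-5,-4 \right)} + 37} = \frac{144 - 50}{\left(-11\right) \left(-4\right) + 37} = \frac{94}{44 + 37} = \frac{94}{81}$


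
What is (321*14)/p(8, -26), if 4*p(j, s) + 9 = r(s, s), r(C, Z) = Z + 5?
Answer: -2996/5 ≈ -599.20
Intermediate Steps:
r(C, Z) = 5 + Z
p(j, s) = -1 + s/4 (p(j, s) = -9/4 + (5 + s)/4 = -9/4 + (5/4 + s/4) = -1 + s/4)
(321*14)/p(8, -26) = (321*14)/(-1 + (¼)*(-26)) = 4494/(-1 - 13/2) = 4494/(-15/2) = 4494*(-2/15) = -2996/5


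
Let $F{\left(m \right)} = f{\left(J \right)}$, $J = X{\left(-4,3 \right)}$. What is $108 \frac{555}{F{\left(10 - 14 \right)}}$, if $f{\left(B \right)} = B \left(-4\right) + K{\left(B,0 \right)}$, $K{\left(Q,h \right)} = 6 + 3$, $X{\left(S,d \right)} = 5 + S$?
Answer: $11988$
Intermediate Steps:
$K{\left(Q,h \right)} = 9$
$J = 1$ ($J = 5 - 4 = 1$)
$f{\left(B \right)} = 9 - 4 B$ ($f{\left(B \right)} = B \left(-4\right) + 9 = - 4 B + 9 = 9 - 4 B$)
$F{\left(m \right)} = 5$ ($F{\left(m \right)} = 9 - 4 = 5$)
$108 \frac{555}{F{\left(10 - 14 \right)}} = 108 \cdot \frac{555}{5} = 108 \cdot 555 \cdot \frac{1}{5} = 108 \cdot 111 = 11988$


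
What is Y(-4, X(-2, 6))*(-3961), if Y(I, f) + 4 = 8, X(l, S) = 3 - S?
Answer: -15844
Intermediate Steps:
Y(I, f) = 4 (Y(I, f) = -4 + 8 = 4)
Y(-4, X(-2, 6))*(-3961) = 4*(-3961) = -15844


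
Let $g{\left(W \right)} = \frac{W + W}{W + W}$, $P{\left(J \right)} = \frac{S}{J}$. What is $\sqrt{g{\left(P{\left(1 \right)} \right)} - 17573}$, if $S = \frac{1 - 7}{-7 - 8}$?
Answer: $2 i \sqrt{4393} \approx 132.56 i$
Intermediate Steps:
$S = \frac{2}{5}$ ($S = - \frac{6}{-7 - 8} = - \frac{6}{-15} = \left(-6\right) \left(- \frac{1}{15}\right) = \frac{2}{5} \approx 0.4$)
$P{\left(J \right)} = \frac{2}{5 J}$
$g{\left(W \right)} = 1$ ($g{\left(W \right)} = \frac{2 W}{2 W} = 2 W \frac{1}{2 W} = 1$)
$\sqrt{g{\left(P{\left(1 \right)} \right)} - 17573} = \sqrt{1 - 17573} = \sqrt{-17572} = 2 i \sqrt{4393}$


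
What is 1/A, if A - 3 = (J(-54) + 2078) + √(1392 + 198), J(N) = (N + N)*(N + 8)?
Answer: 133/937487 - √1590/49686811 ≈ 0.00014107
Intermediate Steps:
J(N) = 2*N*(8 + N) (J(N) = (2*N)*(8 + N) = 2*N*(8 + N))
A = 7049 + √1590 (A = 3 + ((2*(-54)*(8 - 54) + 2078) + √(1392 + 198)) = 3 + ((2*(-54)*(-46) + 2078) + √1590) = 3 + ((4968 + 2078) + √1590) = 3 + (7046 + √1590) = 7049 + √1590 ≈ 7088.9)
1/A = 1/(7049 + √1590)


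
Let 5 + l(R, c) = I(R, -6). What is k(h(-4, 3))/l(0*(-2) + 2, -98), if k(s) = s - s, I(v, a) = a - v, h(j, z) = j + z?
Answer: 0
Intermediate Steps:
l(R, c) = -11 - R (l(R, c) = -5 + (-6 - R) = -11 - R)
k(s) = 0
k(h(-4, 3))/l(0*(-2) + 2, -98) = 0/(-11 - (0*(-2) + 2)) = 0/(-11 - (0 + 2)) = 0/(-11 - 1*2) = 0/(-11 - 2) = 0/(-13) = 0*(-1/13) = 0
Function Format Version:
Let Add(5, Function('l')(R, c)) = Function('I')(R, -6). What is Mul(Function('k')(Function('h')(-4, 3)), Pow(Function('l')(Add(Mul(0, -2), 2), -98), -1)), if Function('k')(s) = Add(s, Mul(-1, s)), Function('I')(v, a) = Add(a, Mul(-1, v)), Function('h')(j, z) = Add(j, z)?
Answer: 0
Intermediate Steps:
Function('l')(R, c) = Add(-11, Mul(-1, R)) (Function('l')(R, c) = Add(-5, Add(-6, Mul(-1, R))) = Add(-11, Mul(-1, R)))
Function('k')(s) = 0
Mul(Function('k')(Function('h')(-4, 3)), Pow(Function('l')(Add(Mul(0, -2), 2), -98), -1)) = Mul(0, Pow(Add(-11, Mul(-1, Add(Mul(0, -2), 2))), -1)) = Mul(0, Pow(Add(-11, Mul(-1, Add(0, 2))), -1)) = Mul(0, Pow(Add(-11, Mul(-1, 2)), -1)) = Mul(0, Pow(Add(-11, -2), -1)) = Mul(0, Pow(-13, -1)) = Mul(0, Rational(-1, 13)) = 0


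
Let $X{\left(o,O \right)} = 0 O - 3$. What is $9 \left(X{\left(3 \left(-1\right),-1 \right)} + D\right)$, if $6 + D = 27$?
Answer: $162$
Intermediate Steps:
$D = 21$ ($D = -6 + 27 = 21$)
$X{\left(o,O \right)} = -3$ ($X{\left(o,O \right)} = 0 - 3 = -3$)
$9 \left(X{\left(3 \left(-1\right),-1 \right)} + D\right) = 9 \left(-3 + 21\right) = 9 \cdot 18 = 162$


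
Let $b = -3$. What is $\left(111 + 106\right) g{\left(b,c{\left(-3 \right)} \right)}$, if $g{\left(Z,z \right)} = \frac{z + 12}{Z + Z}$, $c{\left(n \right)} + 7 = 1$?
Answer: $-217$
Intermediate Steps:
$c{\left(n \right)} = -6$ ($c{\left(n \right)} = -7 + 1 = -6$)
$g{\left(Z,z \right)} = \frac{12 + z}{2 Z}$
$\left(111 + 106\right) g{\left(b,c{\left(-3 \right)} \right)} = \left(111 + 106\right) \frac{12 - 6}{2 \left(-3\right)} = 217 \cdot \frac{1}{2} \left(- \frac{1}{3}\right) 6 = 217 \left(-1\right) = -217$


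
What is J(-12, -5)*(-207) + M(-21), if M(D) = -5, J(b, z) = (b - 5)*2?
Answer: 7033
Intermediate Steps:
J(b, z) = -10 + 2*b (J(b, z) = (-5 + b)*2 = -10 + 2*b)
J(-12, -5)*(-207) + M(-21) = (-10 + 2*(-12))*(-207) - 5 = (-10 - 24)*(-207) - 5 = -34*(-207) - 5 = 7038 - 5 = 7033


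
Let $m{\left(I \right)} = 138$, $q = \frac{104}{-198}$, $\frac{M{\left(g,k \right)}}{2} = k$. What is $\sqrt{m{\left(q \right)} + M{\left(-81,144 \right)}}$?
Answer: $\sqrt{426} \approx 20.64$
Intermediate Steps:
$M{\left(g,k \right)} = 2 k$
$q = - \frac{52}{99}$ ($q = 104 \left(- \frac{1}{198}\right) = - \frac{52}{99} \approx -0.52525$)
$\sqrt{m{\left(q \right)} + M{\left(-81,144 \right)}} = \sqrt{138 + 2 \cdot 144} = \sqrt{138 + 288} = \sqrt{426}$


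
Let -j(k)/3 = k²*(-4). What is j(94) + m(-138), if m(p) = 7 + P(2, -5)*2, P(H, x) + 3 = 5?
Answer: 106043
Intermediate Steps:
j(k) = 12*k² (j(k) = -3*k²*(-4) = -(-12)*k² = 12*k²)
P(H, x) = 2 (P(H, x) = -3 + 5 = 2)
m(p) = 11 (m(p) = 7 + 2*2 = 7 + 4 = 11)
j(94) + m(-138) = 12*94² + 11 = 12*8836 + 11 = 106032 + 11 = 106043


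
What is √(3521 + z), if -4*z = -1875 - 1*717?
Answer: √4169 ≈ 64.568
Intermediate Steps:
z = 648 (z = -(-1875 - 1*717)/4 = -(-1875 - 717)/4 = -¼*(-2592) = 648)
√(3521 + z) = √(3521 + 648) = √4169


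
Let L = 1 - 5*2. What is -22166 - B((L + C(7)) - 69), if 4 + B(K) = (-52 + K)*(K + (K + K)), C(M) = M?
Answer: -48361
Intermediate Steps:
L = -9 (L = 1 - 10 = -9)
B(K) = -4 + 3*K*(-52 + K) (B(K) = -4 + (-52 + K)*(K + (K + K)) = -4 + (-52 + K)*(K + 2*K) = -4 + (-52 + K)*(3*K) = -4 + 3*K*(-52 + K))
-22166 - B((L + C(7)) - 69) = -22166 - (-4 - 156*((-9 + 7) - 69) + 3*((-9 + 7) - 69)**2) = -22166 - (-4 - 156*(-2 - 69) + 3*(-2 - 69)**2) = -22166 - (-4 - 156*(-71) + 3*(-71)**2) = -22166 - (-4 + 11076 + 3*5041) = -22166 - (-4 + 11076 + 15123) = -22166 - 1*26195 = -22166 - 26195 = -48361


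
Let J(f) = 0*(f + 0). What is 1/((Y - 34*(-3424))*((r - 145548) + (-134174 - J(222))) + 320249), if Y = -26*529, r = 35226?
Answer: -1/25100128103 ≈ -3.9840e-11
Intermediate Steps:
J(f) = 0 (J(f) = 0*f = 0)
Y = -13754
1/((Y - 34*(-3424))*((r - 145548) + (-134174 - J(222))) + 320249) = 1/((-13754 - 34*(-3424))*((35226 - 145548) + (-134174 - 1*0)) + 320249) = 1/((-13754 + 116416)*(-110322 + (-134174 + 0)) + 320249) = 1/(102662*(-110322 - 134174) + 320249) = 1/(102662*(-244496) + 320249) = 1/(-25100448352 + 320249) = 1/(-25100128103) = -1/25100128103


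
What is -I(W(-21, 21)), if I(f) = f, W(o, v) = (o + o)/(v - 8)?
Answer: 42/13 ≈ 3.2308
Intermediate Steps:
W(o, v) = 2*o/(-8 + v) (W(o, v) = (2*o)/(-8 + v) = 2*o/(-8 + v))
-I(W(-21, 21)) = -2*(-21)/(-8 + 21) = -2*(-21)/13 = -1*(-42/13) = 42/13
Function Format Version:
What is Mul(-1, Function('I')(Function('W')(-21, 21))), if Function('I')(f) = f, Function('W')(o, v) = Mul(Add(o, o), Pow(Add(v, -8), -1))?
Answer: Rational(42, 13) ≈ 3.2308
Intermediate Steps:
Function('W')(o, v) = Mul(2, o, Pow(Add(-8, v), -1)) (Function('W')(o, v) = Mul(Mul(2, o), Pow(Add(-8, v), -1)) = Mul(2, o, Pow(Add(-8, v), -1)))
Mul(-1, Function('I')(Function('W')(-21, 21))) = Mul(-1, Mul(2, -21, Pow(Add(-8, 21), -1))) = Mul(-1, Mul(2, -21, Pow(13, -1))) = Mul(-1, Mul(2, -21, Rational(1, 13))) = Mul(-1, Rational(-42, 13)) = Rational(42, 13)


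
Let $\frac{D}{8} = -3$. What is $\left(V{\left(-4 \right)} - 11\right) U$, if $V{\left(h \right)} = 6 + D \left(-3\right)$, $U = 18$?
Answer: $1206$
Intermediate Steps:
$D = -24$ ($D = 8 \left(-3\right) = -24$)
$V{\left(h \right)} = 78$ ($V{\left(h \right)} = 6 - -72 = 6 + 72 = 78$)
$\left(V{\left(-4 \right)} - 11\right) U = \left(78 - 11\right) 18 = 67 \cdot 18 = 1206$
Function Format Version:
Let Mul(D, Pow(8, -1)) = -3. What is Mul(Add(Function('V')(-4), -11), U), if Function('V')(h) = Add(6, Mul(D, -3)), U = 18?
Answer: 1206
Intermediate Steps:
D = -24 (D = Mul(8, -3) = -24)
Function('V')(h) = 78 (Function('V')(h) = Add(6, Mul(-24, -3)) = Add(6, 72) = 78)
Mul(Add(Function('V')(-4), -11), U) = Mul(Add(78, -11), 18) = Mul(67, 18) = 1206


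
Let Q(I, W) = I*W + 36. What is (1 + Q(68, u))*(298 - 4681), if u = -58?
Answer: 17124381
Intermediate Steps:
Q(I, W) = 36 + I*W
(1 + Q(68, u))*(298 - 4681) = (1 + (36 + 68*(-58)))*(298 - 4681) = (1 + (36 - 3944))*(-4383) = (1 - 3908)*(-4383) = -3907*(-4383) = 17124381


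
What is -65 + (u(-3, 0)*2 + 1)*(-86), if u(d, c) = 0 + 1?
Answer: -323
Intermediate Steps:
u(d, c) = 1
-65 + (u(-3, 0)*2 + 1)*(-86) = -65 + (1*2 + 1)*(-86) = -65 + (2 + 1)*(-86) = -65 + 3*(-86) = -65 - 258 = -323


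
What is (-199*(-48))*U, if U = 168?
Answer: 1604736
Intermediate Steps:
(-199*(-48))*U = -199*(-48)*168 = 9552*168 = 1604736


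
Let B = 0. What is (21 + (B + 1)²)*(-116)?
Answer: -2552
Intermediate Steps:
(21 + (B + 1)²)*(-116) = (21 + (0 + 1)²)*(-116) = (21 + 1²)*(-116) = (21 + 1)*(-116) = 22*(-116) = -2552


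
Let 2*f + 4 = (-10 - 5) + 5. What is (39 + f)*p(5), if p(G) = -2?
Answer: -64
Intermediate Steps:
f = -7 (f = -2 + ((-10 - 5) + 5)/2 = -2 + (-15 + 5)/2 = -2 + (½)*(-10) = -2 - 5 = -7)
(39 + f)*p(5) = (39 - 7)*(-2) = 32*(-2) = -64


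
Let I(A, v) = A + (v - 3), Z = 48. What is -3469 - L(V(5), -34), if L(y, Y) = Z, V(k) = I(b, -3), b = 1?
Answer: -3517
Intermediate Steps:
I(A, v) = -3 + A + v (I(A, v) = A + (-3 + v) = -3 + A + v)
V(k) = -5 (V(k) = -3 + 1 - 3 = -5)
L(y, Y) = 48
-3469 - L(V(5), -34) = -3469 - 1*48 = -3469 - 48 = -3517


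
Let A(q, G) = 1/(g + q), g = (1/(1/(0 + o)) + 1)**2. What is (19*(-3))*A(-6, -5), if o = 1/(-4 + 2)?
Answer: 228/23 ≈ 9.9130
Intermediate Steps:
o = -1/2 (o = 1/(-2) = -1/2 ≈ -0.50000)
g = 1/4 (g = (1/(1/(0 - 1/2)) + 1)**2 = (1/(1/(-1/2)) + 1)**2 = (1/(-2) + 1)**2 = (-1/2 + 1)**2 = (1/2)**2 = 1/4 ≈ 0.25000)
A(q, G) = 1/(1/4 + q)
(19*(-3))*A(-6, -5) = (19*(-3))*(4/(1 + 4*(-6))) = -228/(1 - 24) = -228/(-23) = -228*(-1)/23 = -57*(-4/23) = 228/23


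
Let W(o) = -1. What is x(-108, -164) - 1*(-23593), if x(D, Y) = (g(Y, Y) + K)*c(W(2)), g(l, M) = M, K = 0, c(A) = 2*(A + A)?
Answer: 24249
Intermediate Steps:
c(A) = 4*A (c(A) = 2*(2*A) = 4*A)
x(D, Y) = -4*Y (x(D, Y) = (Y + 0)*(4*(-1)) = Y*(-4) = -4*Y)
x(-108, -164) - 1*(-23593) = -4*(-164) - 1*(-23593) = 656 + 23593 = 24249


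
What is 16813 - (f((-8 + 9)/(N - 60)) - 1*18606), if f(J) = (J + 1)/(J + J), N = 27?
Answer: 35435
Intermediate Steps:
f(J) = (1 + J)/(2*J) (f(J) = (1 + J)/((2*J)) = (1 + J)*(1/(2*J)) = (1 + J)/(2*J))
16813 - (f((-8 + 9)/(N - 60)) - 1*18606) = 16813 - ((1 + (-8 + 9)/(27 - 60))/(2*(((-8 + 9)/(27 - 60)))) - 1*18606) = 16813 - ((1 + 1/(-33))/(2*((1/(-33)))) - 18606) = 16813 - ((1 + 1*(-1/33))/(2*((1*(-1/33)))) - 18606) = 16813 - ((1 - 1/33)/(2*(-1/33)) - 18606) = 16813 - ((1/2)*(-33)*(32/33) - 18606) = 16813 - (-16 - 18606) = 16813 - 1*(-18622) = 16813 + 18622 = 35435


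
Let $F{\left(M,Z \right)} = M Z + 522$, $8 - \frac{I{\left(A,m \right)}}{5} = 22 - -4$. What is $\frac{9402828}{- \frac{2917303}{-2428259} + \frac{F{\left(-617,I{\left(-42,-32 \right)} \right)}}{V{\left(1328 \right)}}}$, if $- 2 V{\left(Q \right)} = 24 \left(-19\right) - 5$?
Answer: $\frac{10525783291284372}{273562423619} \approx 38477.0$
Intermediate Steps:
$I{\left(A,m \right)} = -90$ ($I{\left(A,m \right)} = 40 - 5 \left(22 - -4\right) = 40 - 5 \left(22 + 4\right) = 40 - 130 = -90$)
$F{\left(M,Z \right)} = 522 + M Z$
$V{\left(Q \right)} = \frac{461}{2}$ ($V{\left(Q \right)} = - \frac{24 \left(-19\right) - 5}{2} = - \frac{-456 - 5}{2} = \left(- \frac{1}{2}\right) \left(-461\right) = \frac{461}{2}$)
$\frac{9402828}{- \frac{2917303}{-2428259} + \frac{F{\left(-617,I{\left(-42,-32 \right)} \right)}}{V{\left(1328 \right)}}} = \frac{9402828}{- \frac{2917303}{-2428259} + \frac{522 - -55530}{\frac{461}{2}}} = \frac{9402828}{\left(-2917303\right) \left(- \frac{1}{2428259}\right) + \left(522 + 55530\right) \frac{2}{461}} = \frac{9402828}{\frac{2917303}{2428259} + 56052 \cdot \frac{2}{461}} = \frac{9402828}{\frac{2917303}{2428259} + \frac{112104}{461}} = \frac{9402828}{\frac{273562423619}{1119427399}} = 9402828 \cdot \frac{1119427399}{273562423619} = \frac{10525783291284372}{273562423619}$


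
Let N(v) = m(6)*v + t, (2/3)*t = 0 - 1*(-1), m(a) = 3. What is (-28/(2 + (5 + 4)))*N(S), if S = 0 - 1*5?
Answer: 378/11 ≈ 34.364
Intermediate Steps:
t = 3/2 (t = 3*(0 - 1*(-1))/2 = 3*(0 + 1)/2 = (3/2)*1 = 3/2 ≈ 1.5000)
S = -5 (S = 0 - 5 = -5)
N(v) = 3/2 + 3*v (N(v) = 3*v + 3/2 = 3/2 + 3*v)
(-28/(2 + (5 + 4)))*N(S) = (-28/(2 + (5 + 4)))*(3/2 + 3*(-5)) = (-28/(2 + 9))*(3/2 - 15) = (-28/11)*(-27/2) = ((1/11)*(-28))*(-27/2) = -28/11*(-27/2) = 378/11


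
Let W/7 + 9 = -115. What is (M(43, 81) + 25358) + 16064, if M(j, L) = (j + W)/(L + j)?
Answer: 5135503/124 ≈ 41415.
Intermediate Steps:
W = -868 (W = -63 + 7*(-115) = -63 - 805 = -868)
M(j, L) = (-868 + j)/(L + j) (M(j, L) = (j - 868)/(L + j) = (-868 + j)/(L + j))
(M(43, 81) + 25358) + 16064 = ((-868 + 43)/(81 + 43) + 25358) + 16064 = (-825/124 + 25358) + 16064 = 3143567/124 + 16064 = 5135503/124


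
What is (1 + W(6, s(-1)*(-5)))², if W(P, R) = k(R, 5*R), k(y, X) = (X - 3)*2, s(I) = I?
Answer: 2025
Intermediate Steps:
k(y, X) = -6 + 2*X (k(y, X) = (-3 + X)*2 = -6 + 2*X)
W(P, R) = -6 + 10*R (W(P, R) = -6 + 2*(5*R) = -6 + 10*R)
(1 + W(6, s(-1)*(-5)))² = (1 + (-6 + 10*(-1*(-5))))² = (1 + (-6 + 10*5))² = (1 + (-6 + 50))² = (1 + 44)² = 45² = 2025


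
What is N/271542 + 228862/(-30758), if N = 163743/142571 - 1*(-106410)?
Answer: -107609394099345/15266226377402 ≈ -7.0489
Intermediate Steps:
N = 15171143853/142571 (N = 163743*(1/142571) + 106410 = 163743/142571 + 106410 = 15171143853/142571 ≈ 1.0641e+5)
N/271542 + 228862/(-30758) = (15171143853/142571)/271542 + 228862/(-30758) = (15171143853/142571)*(1/271542) + 228862*(-1/30758) = 5057047951/12904671494 - 114431/15379 = -107609394099345/15266226377402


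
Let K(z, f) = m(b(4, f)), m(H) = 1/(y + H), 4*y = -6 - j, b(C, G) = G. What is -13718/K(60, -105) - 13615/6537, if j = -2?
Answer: 9505490381/6537 ≈ 1.4541e+6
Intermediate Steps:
y = -1 (y = (-6 - 1*(-2))/4 = (-6 + 2)/4 = (1/4)*(-4) = -1)
m(H) = 1/(-1 + H)
K(z, f) = 1/(-1 + f)
-13718/K(60, -105) - 13615/6537 = -13718/(1/(-1 - 105)) - 13615/6537 = -13718/(1/(-106)) - 13615*1/6537 = -13718/(-1/106) - 13615/6537 = -13718*(-106) - 13615/6537 = 1454108 - 13615/6537 = 9505490381/6537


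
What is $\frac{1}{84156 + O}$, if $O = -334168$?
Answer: $- \frac{1}{250012} \approx -3.9998 \cdot 10^{-6}$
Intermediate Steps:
$\frac{1}{84156 + O} = \frac{1}{84156 - 334168} = \frac{1}{-250012} = - \frac{1}{250012}$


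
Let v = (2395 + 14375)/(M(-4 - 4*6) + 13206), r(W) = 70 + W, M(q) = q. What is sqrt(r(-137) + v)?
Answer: I*sqrt(2853550942)/6589 ≈ 8.1072*I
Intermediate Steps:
v = 8385/6589 (v = (2395 + 14375)/((-4 - 4*6) + 13206) = 16770/((-4 - 24) + 13206) = 16770/(-28 + 13206) = 16770/13178 = 16770*(1/13178) = 8385/6589 ≈ 1.2726)
sqrt(r(-137) + v) = sqrt((70 - 137) + 8385/6589) = sqrt(-67 + 8385/6589) = sqrt(-433078/6589) = I*sqrt(2853550942)/6589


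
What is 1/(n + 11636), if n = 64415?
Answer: 1/76051 ≈ 1.3149e-5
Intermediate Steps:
1/(n + 11636) = 1/(64415 + 11636) = 1/76051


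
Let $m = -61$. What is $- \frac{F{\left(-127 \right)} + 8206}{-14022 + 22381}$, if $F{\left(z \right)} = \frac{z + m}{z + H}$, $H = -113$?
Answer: $- \frac{492407}{501540} \approx -0.98179$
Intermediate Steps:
$F{\left(z \right)} = \frac{-61 + z}{-113 + z}$ ($F{\left(z \right)} = \frac{z - 61}{z - 113} = \frac{-61 + z}{-113 + z}$)
$- \frac{F{\left(-127 \right)} + 8206}{-14022 + 22381} = - \frac{\frac{-61 - 127}{-113 - 127} + 8206}{-14022 + 22381} = - \frac{\frac{1}{-240} \left(-188\right) + 8206}{8359} = - \frac{\left(- \frac{1}{240}\right) \left(-188\right) + 8206}{8359} = - \frac{\frac{47}{60} + 8206}{8359} = - \frac{492407}{60 \cdot 8359} = \left(-1\right) \frac{492407}{501540} = - \frac{492407}{501540}$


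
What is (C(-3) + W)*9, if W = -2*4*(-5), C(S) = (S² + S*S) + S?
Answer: 495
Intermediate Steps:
C(S) = S + 2*S² (C(S) = (S² + S²) + S = 2*S² + S = S + 2*S²)
W = 40 (W = -8*(-5) = 40)
(C(-3) + W)*9 = (-3*(1 + 2*(-3)) + 40)*9 = (-3*(1 - 6) + 40)*9 = (-3*(-5) + 40)*9 = (15 + 40)*9 = 55*9 = 495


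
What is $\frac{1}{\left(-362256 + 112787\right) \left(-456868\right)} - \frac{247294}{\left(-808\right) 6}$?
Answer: $\frac{3523148254779737}{69068488273752} \approx 51.009$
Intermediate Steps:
$\frac{1}{\left(-362256 + 112787\right) \left(-456868\right)} - \frac{247294}{\left(-808\right) 6} = \frac{1}{-249469} \left(- \frac{1}{456868}\right) - \frac{247294}{-4848} = \left(- \frac{1}{249469}\right) \left(- \frac{1}{456868}\right) - - \frac{123647}{2424} = \frac{1}{113974403092} + \frac{123647}{2424} = \frac{3523148254779737}{69068488273752}$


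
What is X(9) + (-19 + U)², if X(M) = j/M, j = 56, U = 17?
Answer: 92/9 ≈ 10.222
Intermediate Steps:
X(M) = 56/M
X(9) + (-19 + U)² = 56/9 + (-19 + 17)² = 56*(⅑) + (-2)² = 56/9 + 4 = 92/9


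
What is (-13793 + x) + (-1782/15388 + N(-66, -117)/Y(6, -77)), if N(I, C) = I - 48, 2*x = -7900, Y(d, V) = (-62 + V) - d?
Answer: -19793875169/1115630 ≈ -17742.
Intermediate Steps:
Y(d, V) = -62 + V - d
x = -3950 (x = (½)*(-7900) = -3950)
N(I, C) = -48 + I
(-13793 + x) + (-1782/15388 + N(-66, -117)/Y(6, -77)) = (-13793 - 3950) + (-1782/15388 + (-48 - 66)/(-62 - 77 - 1*6)) = -17743 + (-1782*1/15388 - 114/(-62 - 77 - 6)) = -17743 + (-891/7694 - 114/(-145)) = -17743 + (-891/7694 - 114*(-1/145)) = -17743 + (-891/7694 + 114/145) = -17743 + 747921/1115630 = -19793875169/1115630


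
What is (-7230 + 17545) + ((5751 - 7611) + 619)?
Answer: 9074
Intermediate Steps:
(-7230 + 17545) + ((5751 - 7611) + 619) = 10315 + (-1860 + 619) = 10315 - 1241 = 9074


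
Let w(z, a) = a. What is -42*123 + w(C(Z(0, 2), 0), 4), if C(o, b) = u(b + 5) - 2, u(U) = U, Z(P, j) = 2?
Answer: -5162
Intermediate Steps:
C(o, b) = 3 + b (C(o, b) = (b + 5) - 2 = (5 + b) - 2 = 3 + b)
-42*123 + w(C(Z(0, 2), 0), 4) = -42*123 + 4 = -5166 + 4 = -5162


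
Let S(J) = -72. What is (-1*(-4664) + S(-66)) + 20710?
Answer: 25302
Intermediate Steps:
(-1*(-4664) + S(-66)) + 20710 = (-1*(-4664) - 72) + 20710 = (4664 - 72) + 20710 = 4592 + 20710 = 25302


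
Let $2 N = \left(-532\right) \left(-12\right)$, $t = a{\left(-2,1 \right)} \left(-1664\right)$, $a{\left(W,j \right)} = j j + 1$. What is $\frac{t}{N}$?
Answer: $- \frac{416}{399} \approx -1.0426$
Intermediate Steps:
$a{\left(W,j \right)} = 1 + j^{2}$ ($a{\left(W,j \right)} = j^{2} + 1 = 1 + j^{2}$)
$t = -3328$ ($t = \left(1 + 1^{2}\right) \left(-1664\right) = \left(1 + 1\right) \left(-1664\right) = 2 \left(-1664\right) = -3328$)
$N = 3192$ ($N = \frac{\left(-532\right) \left(-12\right)}{2} = \frac{1}{2} \cdot 6384 = 3192$)
$\frac{t}{N} = - \frac{3328}{3192} = \left(-3328\right) \frac{1}{3192} = - \frac{416}{399}$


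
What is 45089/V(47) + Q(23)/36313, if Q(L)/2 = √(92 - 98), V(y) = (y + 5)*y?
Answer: 45089/2444 + 2*I*√6/36313 ≈ 18.449 + 0.00013491*I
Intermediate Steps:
V(y) = y*(5 + y) (V(y) = (5 + y)*y = y*(5 + y))
Q(L) = 2*I*√6 (Q(L) = 2*√(92 - 98) = 2*√(-6) = 2*(I*√6) = 2*I*√6)
45089/V(47) + Q(23)/36313 = 45089/((47*(5 + 47))) + (2*I*√6)/36313 = 45089/((47*52)) + (2*I*√6)*(1/36313) = 45089/2444 + 2*I*√6/36313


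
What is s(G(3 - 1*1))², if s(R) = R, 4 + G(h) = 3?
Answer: 1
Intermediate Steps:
G(h) = -1 (G(h) = -4 + 3 = -1)
s(G(3 - 1*1))² = (-1)² = 1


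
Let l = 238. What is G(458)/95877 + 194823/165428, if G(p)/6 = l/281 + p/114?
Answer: 99753198677609/84680492760684 ≈ 1.1780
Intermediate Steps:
G(p) = 1428/281 + p/19 (G(p) = 6*(238/281 + p/114) = 1428/281 + p/19)
G(458)/95877 + 194823/165428 = (1428/281 + (1/19)*458)/95877 + 194823/165428 = (1428/281 + 458/19)*(1/95877) + 194823*(1/165428) = (155830/5339)*(1/95877) + 194823/165428 = 155830/511887303 + 194823/165428 = 99753198677609/84680492760684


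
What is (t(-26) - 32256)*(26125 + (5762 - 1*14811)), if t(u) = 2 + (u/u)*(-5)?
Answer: -550854684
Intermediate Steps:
t(u) = -3 (t(u) = 2 + 1*(-5) = 2 - 5 = -3)
(t(-26) - 32256)*(26125 + (5762 - 1*14811)) = (-3 - 32256)*(26125 + (5762 - 1*14811)) = -32259*(26125 + (5762 - 14811)) = -32259*(26125 - 9049) = -32259*17076 = -550854684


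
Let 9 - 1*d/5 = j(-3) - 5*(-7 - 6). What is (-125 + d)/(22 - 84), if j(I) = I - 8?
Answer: 175/31 ≈ 5.6452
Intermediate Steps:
j(I) = -8 + I
d = -225 (d = 45 - 5*((-8 - 3) - 5*(-7 - 6)) = 45 - 5*(-11 - 5*(-13)) = 45 - 5*(-11 - 1*(-65)) = 45 - 5*(-11 + 65) = 45 - 5*54 = 45 - 270 = -225)
(-125 + d)/(22 - 84) = (-125 - 225)/(22 - 84) = -350/(-62) = -350*(-1/62) = 175/31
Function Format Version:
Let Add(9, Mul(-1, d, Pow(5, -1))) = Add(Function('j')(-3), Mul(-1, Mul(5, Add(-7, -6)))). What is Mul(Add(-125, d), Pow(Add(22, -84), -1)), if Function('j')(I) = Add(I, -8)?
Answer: Rational(175, 31) ≈ 5.6452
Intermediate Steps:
Function('j')(I) = Add(-8, I)
d = -225 (d = Add(45, Mul(-5, Add(Add(-8, -3), Mul(-1, Mul(5, Add(-7, -6)))))) = Add(45, Mul(-5, Add(-11, Mul(-1, Mul(5, -13))))) = Add(45, Mul(-5, Add(-11, Mul(-1, -65)))) = Add(45, Mul(-5, Add(-11, 65))) = Add(45, Mul(-5, 54)) = Add(45, -270) = -225)
Mul(Add(-125, d), Pow(Add(22, -84), -1)) = Mul(Add(-125, -225), Pow(Add(22, -84), -1)) = Mul(-350, Pow(-62, -1)) = Mul(-350, Rational(-1, 62)) = Rational(175, 31)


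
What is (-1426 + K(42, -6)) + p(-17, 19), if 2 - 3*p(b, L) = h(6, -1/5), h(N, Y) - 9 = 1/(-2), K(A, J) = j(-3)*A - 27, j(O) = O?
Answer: -9487/6 ≈ -1581.2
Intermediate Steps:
K(A, J) = -27 - 3*A (K(A, J) = -3*A - 27 = -27 - 3*A)
h(N, Y) = 17/2 (h(N, Y) = 9 + 1/(-2) = 9 - ½ = 17/2)
p(b, L) = -13/6 (p(b, L) = ⅔ - ⅓*17/2 = ⅔ - 17/6 = -13/6)
(-1426 + K(42, -6)) + p(-17, 19) = (-1426 + (-27 - 3*42)) - 13/6 = (-1426 + (-27 - 126)) - 13/6 = (-1426 - 153) - 13/6 = -1579 - 13/6 = -9487/6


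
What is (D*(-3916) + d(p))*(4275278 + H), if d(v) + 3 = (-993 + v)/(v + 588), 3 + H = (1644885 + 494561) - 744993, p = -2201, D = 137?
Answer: -4906374197668448/1613 ≈ -3.0418e+12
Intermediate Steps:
H = 1394450 (H = -3 + ((1644885 + 494561) - 744993) = -3 + (2139446 - 744993) = -3 + 1394453 = 1394450)
d(v) = -3 + (-993 + v)/(588 + v) (d(v) = -3 + (-993 + v)/(v + 588) = -3 + (-993 + v)/(588 + v))
(D*(-3916) + d(p))*(4275278 + H) = (137*(-3916) + (-2757 - 2*(-2201))/(588 - 2201))*(4275278 + 1394450) = (-536492 + (-2757 + 4402)/(-1613))*5669728 = (-536492 - 1/1613*1645)*5669728 = (-536492 - 1645/1613)*5669728 = -865363241/1613*5669728 = -4906374197668448/1613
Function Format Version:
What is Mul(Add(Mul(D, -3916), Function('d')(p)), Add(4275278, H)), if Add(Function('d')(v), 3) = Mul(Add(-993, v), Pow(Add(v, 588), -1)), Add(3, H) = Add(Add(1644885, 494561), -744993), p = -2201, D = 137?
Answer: Rational(-4906374197668448, 1613) ≈ -3.0418e+12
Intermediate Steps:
H = 1394450 (H = Add(-3, Add(Add(1644885, 494561), -744993)) = Add(-3, Add(2139446, -744993)) = Add(-3, 1394453) = 1394450)
Function('d')(v) = Add(-3, Mul(Pow(Add(588, v), -1), Add(-993, v))) (Function('d')(v) = Add(-3, Mul(Add(-993, v), Pow(Add(v, 588), -1))) = Add(-3, Mul(Add(-993, v), Pow(Add(588, v), -1))) = Add(-3, Mul(Pow(Add(588, v), -1), Add(-993, v))))
Mul(Add(Mul(D, -3916), Function('d')(p)), Add(4275278, H)) = Mul(Add(Mul(137, -3916), Mul(Pow(Add(588, -2201), -1), Add(-2757, Mul(-2, -2201)))), Add(4275278, 1394450)) = Mul(Add(-536492, Mul(Pow(-1613, -1), Add(-2757, 4402))), 5669728) = Mul(Add(-536492, Mul(Rational(-1, 1613), 1645)), 5669728) = Mul(Add(-536492, Rational(-1645, 1613)), 5669728) = Mul(Rational(-865363241, 1613), 5669728) = Rational(-4906374197668448, 1613)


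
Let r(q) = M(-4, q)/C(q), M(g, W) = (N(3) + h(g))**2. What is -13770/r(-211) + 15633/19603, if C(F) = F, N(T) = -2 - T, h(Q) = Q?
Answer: 703175243/19603 ≈ 35871.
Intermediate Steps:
M(g, W) = (-5 + g)**2 (M(g, W) = ((-2 - 1*3) + g)**2 = ((-2 - 3) + g)**2 = (-5 + g)**2)
r(q) = 81/q (r(q) = (-5 - 4)**2/q = (-9)**2/q = 81/q)
-13770/r(-211) + 15633/19603 = -13770/(81/(-211)) + 15633/19603 = -13770/(81*(-1/211)) + 15633*(1/19603) = -13770/(-81/211) + 15633/19603 = -13770*(-211/81) + 15633/19603 = 35870 + 15633/19603 = 703175243/19603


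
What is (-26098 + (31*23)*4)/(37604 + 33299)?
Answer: -23246/70903 ≈ -0.32786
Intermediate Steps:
(-26098 + (31*23)*4)/(37604 + 33299) = (-26098 + 713*4)/70903 = (-26098 + 2852)*(1/70903) = -23246*1/70903 = -23246/70903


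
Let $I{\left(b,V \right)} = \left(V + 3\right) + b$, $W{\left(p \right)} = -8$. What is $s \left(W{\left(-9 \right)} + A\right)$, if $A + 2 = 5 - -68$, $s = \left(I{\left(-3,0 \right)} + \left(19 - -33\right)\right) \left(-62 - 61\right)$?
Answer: $-402948$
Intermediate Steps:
$I{\left(b,V \right)} = 3 + V + b$ ($I{\left(b,V \right)} = \left(3 + V\right) + b = 3 + V + b$)
$s = -6396$ ($s = \left(\left(3 + 0 - 3\right) + \left(19 - -33\right)\right) \left(-62 - 61\right) = \left(0 + \left(19 + 33\right)\right) \left(-123\right) = \left(0 + 52\right) \left(-123\right) = 52 \left(-123\right) = -6396$)
$A = 71$ ($A = -2 + \left(5 - -68\right) = -2 + \left(5 + 68\right) = -2 + 73 = 71$)
$s \left(W{\left(-9 \right)} + A\right) = - 6396 \left(-8 + 71\right) = \left(-6396\right) 63 = -402948$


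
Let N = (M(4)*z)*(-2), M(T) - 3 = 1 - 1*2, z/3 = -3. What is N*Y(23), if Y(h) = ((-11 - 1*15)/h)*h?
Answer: -936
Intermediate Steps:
z = -9 (z = 3*(-3) = -9)
M(T) = 2 (M(T) = 3 + (1 - 1*2) = 3 + (1 - 2) = 3 - 1 = 2)
N = 36 (N = (2*(-9))*(-2) = -18*(-2) = 36)
Y(h) = -26 (Y(h) = ((-11 - 15)/h)*h = (-26/h)*h = -26)
N*Y(23) = 36*(-26) = -936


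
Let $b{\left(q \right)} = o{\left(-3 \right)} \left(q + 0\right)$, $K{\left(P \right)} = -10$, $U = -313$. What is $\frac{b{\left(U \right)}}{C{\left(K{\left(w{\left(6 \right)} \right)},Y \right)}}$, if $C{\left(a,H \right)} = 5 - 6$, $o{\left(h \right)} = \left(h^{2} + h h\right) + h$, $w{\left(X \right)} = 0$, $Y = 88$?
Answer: $4695$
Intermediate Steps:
$o{\left(h \right)} = h + 2 h^{2}$ ($o{\left(h \right)} = \left(h^{2} + h^{2}\right) + h = 2 h^{2} + h = h + 2 h^{2}$)
$b{\left(q \right)} = 15 q$ ($b{\left(q \right)} = - 3 \left(1 + 2 \left(-3\right)\right) \left(q + 0\right) = - 3 \left(1 - 6\right) q = \left(-3\right) \left(-5\right) q = 15 q$)
$C{\left(a,H \right)} = -1$ ($C{\left(a,H \right)} = 5 - 6 = -1$)
$\frac{b{\left(U \right)}}{C{\left(K{\left(w{\left(6 \right)} \right)},Y \right)}} = \frac{15 \left(-313\right)}{-1} = \left(-4695\right) \left(-1\right) = 4695$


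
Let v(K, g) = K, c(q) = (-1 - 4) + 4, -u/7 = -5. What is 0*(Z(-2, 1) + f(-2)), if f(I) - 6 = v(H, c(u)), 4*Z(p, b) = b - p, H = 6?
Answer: 0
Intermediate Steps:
u = 35 (u = -7*(-5) = 35)
c(q) = -1 (c(q) = -5 + 4 = -1)
Z(p, b) = -p/4 + b/4 (Z(p, b) = (b - p)/4 = -p/4 + b/4)
f(I) = 12 (f(I) = 6 + 6 = 12)
0*(Z(-2, 1) + f(-2)) = 0*((-1/4*(-2) + (1/4)*1) + 12) = 0*((1/2 + 1/4) + 12) = 0*(3/4 + 12) = 0*(51/4) = 0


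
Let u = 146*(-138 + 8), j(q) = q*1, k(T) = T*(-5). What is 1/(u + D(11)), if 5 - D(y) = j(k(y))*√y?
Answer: -69/1309154 - √11/6545770 ≈ -5.3212e-5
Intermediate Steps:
k(T) = -5*T
j(q) = q
D(y) = 5 + 5*y^(3/2) (D(y) = 5 - (-5*y)*√y = 5 - (-5)*y^(3/2) = 5 + 5*y^(3/2))
u = -18980 (u = 146*(-130) = -18980)
1/(u + D(11)) = 1/(-18980 + (5 + 5*11^(3/2))) = 1/(-18980 + (5 + 5*(11*√11))) = 1/(-18980 + (5 + 55*√11)) = 1/(-18975 + 55*√11)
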